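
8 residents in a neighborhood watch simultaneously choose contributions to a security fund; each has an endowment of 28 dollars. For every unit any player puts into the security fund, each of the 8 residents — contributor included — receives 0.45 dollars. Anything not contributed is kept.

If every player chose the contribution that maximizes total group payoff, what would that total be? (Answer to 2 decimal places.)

806.40 dollars

Each contributed unit returns 3.600 to the group as a whole (0.45 to each of 8 players), which exceeds 1, so the social optimum is full contribution: group total = 3.600 × 224 = 806.40.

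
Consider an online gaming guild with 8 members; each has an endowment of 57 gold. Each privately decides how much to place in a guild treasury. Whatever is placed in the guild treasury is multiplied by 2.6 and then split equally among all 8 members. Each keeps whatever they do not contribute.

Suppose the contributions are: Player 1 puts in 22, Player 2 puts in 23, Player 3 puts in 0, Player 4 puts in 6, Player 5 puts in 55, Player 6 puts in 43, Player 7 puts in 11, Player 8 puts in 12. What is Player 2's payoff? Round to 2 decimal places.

Total contributed: 22 + 23 + 0 + 6 + 55 + 43 + 11 + 12 = 172.
Each receives 2.6 × 172 / 8 = 55.90 from the guild treasury.
Player 2 keeps 57 − 23 = 34, so Player 2's payoff is 34 + 55.90 = 89.90.

89.90 gold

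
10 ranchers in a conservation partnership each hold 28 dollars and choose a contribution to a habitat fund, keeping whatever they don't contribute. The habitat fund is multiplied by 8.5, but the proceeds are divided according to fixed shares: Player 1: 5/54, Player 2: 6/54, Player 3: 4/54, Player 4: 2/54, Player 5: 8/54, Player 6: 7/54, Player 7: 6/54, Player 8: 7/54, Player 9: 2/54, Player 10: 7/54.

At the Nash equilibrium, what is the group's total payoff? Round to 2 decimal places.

Player j's private return per contributed unit is 8.5 × (j's share). Contributing is weakly dominant for j when that share is at least 1/8.5 = 0.1176, and contributing 0 is dominant otherwise.
Player 5, Player 6, Player 8 and Player 10 are above the threshold, contributing 28 each; the remaining 6 contribute 0. Total contributed: 112.
The habitat fund pays out 8.5 × 112 = 952.00 in total (split across the unequal shares, but the aggregate is all that matters for the group sum).
The 6 free-riders keep 28 each, adding 168. Group total = 168 + 952.00 = 1120.00.

1120.00 dollars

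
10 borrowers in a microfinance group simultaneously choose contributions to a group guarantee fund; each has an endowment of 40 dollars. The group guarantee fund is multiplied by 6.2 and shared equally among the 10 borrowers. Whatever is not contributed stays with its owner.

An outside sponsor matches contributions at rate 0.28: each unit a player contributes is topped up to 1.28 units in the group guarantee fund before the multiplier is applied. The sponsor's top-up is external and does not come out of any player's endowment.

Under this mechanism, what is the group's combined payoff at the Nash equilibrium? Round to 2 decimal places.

400.00 dollars

The effective private return is 6.2 × 1.28 / 10 = 0.7936, which is still under 1, so the mechanism doesn't change anyone's dominant strategy: zero contribution.
At the Nash equilibrium no one contributes; group total payoff = 10 × 40 = 400.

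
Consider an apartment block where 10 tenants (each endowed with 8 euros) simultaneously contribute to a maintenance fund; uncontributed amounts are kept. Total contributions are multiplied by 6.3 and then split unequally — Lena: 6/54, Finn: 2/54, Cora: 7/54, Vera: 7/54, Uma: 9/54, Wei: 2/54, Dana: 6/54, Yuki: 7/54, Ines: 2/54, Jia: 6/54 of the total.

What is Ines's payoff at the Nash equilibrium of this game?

9.87 euros

Each unit j contributes comes back to j as 6.3 × (j's share), so j prefers to contribute only if that share exceeds 1/6.3 = 0.1587; otherwise keeping the unit dominates.
The only share above 0.1587 is Uma's 9/54, contributing 8; the remaining 9 contribute 0. Total contributed: 8.
Ines keeps 8 and receives 6.3 × 8 × 2/54 = 1.87 from the maintenance fund, for a payoff of 9.87.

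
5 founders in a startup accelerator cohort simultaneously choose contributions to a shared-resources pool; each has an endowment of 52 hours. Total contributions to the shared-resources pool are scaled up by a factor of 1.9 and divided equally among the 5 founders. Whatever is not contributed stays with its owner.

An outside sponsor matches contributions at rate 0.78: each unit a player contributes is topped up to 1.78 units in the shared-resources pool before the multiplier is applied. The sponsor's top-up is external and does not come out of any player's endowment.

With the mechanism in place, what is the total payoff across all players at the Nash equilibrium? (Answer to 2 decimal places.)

Even with the mechanism, each unit contributed returns only 1.9 × 1.78 / 5 = 0.6764 per unit of net cost, so contributing nothing is still dominant.
At the Nash equilibrium no one contributes; group total payoff = 5 × 52 = 260.

260.00 hours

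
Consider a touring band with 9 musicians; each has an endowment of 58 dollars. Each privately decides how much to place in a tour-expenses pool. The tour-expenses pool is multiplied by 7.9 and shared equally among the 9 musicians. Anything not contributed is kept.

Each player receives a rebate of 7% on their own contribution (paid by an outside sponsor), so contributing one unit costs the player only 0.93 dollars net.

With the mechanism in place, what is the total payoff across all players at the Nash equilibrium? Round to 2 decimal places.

522.00 dollars

With the mechanism, a contributed unit returns (7.9/9) / 0.93 = 0.9438 per unit of net cost — still below 1 — so contributing 0 remains dominant for every player.
At the Nash equilibrium no one contributes; group total payoff = 9 × 58 = 522.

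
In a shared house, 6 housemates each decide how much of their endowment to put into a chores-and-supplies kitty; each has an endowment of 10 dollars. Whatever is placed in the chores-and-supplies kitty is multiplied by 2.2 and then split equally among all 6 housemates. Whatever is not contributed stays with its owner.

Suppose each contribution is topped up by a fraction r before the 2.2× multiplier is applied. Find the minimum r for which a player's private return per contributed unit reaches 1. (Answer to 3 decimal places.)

1.727

With matching at rate r, one contributed unit becomes (1 + r) in the chores-and-supplies kitty and returns 2.2 × (1 + r) / 6 to the contributor.
Setting this equal to 1: 1 + r = 6/2.2 = 2.7273.
So the minimum matching rate is r = 2.7273 − 1 = 1.727.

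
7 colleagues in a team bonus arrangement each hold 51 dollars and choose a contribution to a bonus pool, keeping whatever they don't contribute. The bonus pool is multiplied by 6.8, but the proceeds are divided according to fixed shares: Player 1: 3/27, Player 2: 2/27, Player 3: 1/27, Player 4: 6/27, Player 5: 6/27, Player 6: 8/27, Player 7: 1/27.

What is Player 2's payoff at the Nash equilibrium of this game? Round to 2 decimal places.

128.07 dollars

A player with share s gets back 6.8·s per unit contributed, so full contribution is dominant for anyone with s > 1/6.8 = 0.1471 and zero contribution is dominant for anyone below.
Player 4, Player 5 and Player 6 are above the threshold, contributing 51 each; the remaining 4 contribute 0. Total contributed: 153.
Player 2 keeps 51 and receives 6.8 × 153 × 2/27 = 77.07 from the bonus pool, for a payoff of 128.07.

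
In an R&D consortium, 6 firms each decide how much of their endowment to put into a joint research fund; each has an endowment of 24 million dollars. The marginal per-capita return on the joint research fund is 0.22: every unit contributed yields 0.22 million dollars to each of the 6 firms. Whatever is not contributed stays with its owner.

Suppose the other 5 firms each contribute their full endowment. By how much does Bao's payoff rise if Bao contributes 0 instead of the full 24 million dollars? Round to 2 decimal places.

Switching from a contribution of 24 to 0 lets Bao keep an extra 24 million dollars, but lowers the joint research fund by 24, which costs Bao their own share of that drop: 0.22 × 24 = 5.28.
Net gain = 24 − 5.28 = 18.72. The private return per contributed unit (0.22) is below 1, so free-riding is indeed the best response regardless of what the others do.

18.72 million dollars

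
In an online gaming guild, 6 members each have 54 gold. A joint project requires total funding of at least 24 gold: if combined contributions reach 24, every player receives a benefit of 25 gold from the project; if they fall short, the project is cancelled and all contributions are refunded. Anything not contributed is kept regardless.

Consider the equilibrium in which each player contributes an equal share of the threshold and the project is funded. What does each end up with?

75 gold

Equal share of the threshold: 24/6 = 4.
At this profile no one gains by cutting their contribution: any cut drops the total below 24, the project is cancelled, contributions are refunded, and the deviator ends with 54, which is less than 54 − 4 + 25 = 75. Contributing more than 4 just wastes the excess. So contributing exactly 4 is a best response.
Each player's payoff: 54 − 4 + 25 = 75.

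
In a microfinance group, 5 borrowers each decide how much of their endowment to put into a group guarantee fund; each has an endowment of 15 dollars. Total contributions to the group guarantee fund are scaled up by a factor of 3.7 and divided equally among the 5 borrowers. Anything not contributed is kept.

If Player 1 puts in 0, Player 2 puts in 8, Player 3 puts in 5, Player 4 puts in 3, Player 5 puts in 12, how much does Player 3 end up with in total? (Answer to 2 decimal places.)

Total contributed: 0 + 8 + 5 + 3 + 12 = 28.
Each receives 3.7 × 28 / 5 = 20.72 from the group guarantee fund.
Player 3 keeps 15 − 5 = 10, so Player 3's payoff is 10 + 20.72 = 30.72.

30.72 dollars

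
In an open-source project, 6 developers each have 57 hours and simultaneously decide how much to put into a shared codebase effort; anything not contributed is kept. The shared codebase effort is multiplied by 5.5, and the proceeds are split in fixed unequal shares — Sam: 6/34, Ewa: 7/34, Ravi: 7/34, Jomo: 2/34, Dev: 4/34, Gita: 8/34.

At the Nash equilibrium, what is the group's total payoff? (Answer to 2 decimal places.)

Each unit j contributes comes back to j as 5.5 × (j's share), so j prefers to contribute only if that share exceeds 1/5.5 = 0.1818; otherwise keeping the unit dominates.
The shares above 0.1818 belong to Ewa, Ravi and Gita, contributing 57 each; the remaining 3 contribute 0. Total contributed: 171.
The shared codebase effort pays out 5.5 × 171 = 940.50 in total (split across the unequal shares, but the aggregate is all that matters for the group sum).
The 3 free-riders keep 57 each, adding 171. Group total = 171 + 940.50 = 1111.50.

1111.50 hours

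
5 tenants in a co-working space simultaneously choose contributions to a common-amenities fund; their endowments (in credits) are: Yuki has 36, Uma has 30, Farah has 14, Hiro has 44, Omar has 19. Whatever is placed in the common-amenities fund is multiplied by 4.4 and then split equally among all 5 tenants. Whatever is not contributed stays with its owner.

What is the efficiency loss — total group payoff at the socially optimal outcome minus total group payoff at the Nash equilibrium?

486.20 credits

The private return per contributed unit is 4.4/5 = 0.8800 < 1 for every player regardless of endowment, so the Nash equilibrium is zero contribution and the group total is Σ E_j = 36 + 30 + 14 + 44 + 19 = 143.
Each contributed unit returns 4.400 to the group, so the social optimum is full contribution by everyone: group total = 4.400 × 143 = 629.20.
Efficiency loss = (4.400 − 1) × 143 = 486.20.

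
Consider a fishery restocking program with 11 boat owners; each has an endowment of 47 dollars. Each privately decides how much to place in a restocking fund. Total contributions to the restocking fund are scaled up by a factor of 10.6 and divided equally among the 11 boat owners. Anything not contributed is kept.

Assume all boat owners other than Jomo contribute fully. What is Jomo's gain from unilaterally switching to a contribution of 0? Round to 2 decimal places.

1.71 dollars

Switching from a contribution of 47 to 0 lets Jomo keep an extra 47 dollars, but lowers the restocking fund by 47, which costs Jomo their own share of that drop: 10.6/11 × 47 = 45.29.
Net gain = 47 − 45.29 = 1.71. The private return per contributed unit (0.9636) is below 1, so free-riding is indeed the best response regardless of what the others do.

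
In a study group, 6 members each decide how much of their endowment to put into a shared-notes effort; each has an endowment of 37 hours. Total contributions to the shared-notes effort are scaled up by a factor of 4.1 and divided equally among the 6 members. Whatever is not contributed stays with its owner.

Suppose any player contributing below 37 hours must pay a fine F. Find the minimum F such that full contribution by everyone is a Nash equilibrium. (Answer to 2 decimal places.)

Given the others contribute fully, the best deviation is to contribute 0 (any partial contribution still incurs the fine and gives up units whose private return 0.6833 is below 1).
Deviating from 37 to 0 saves 37 hours but forfeits the deviator's share of the drop in the shared-notes effort: 4.1/6 × 37 = 25.28.
So the deviation gain is 37 − 25.28 = 11.72, and the fine must be at least 11.72 hours to wipe it out.

11.72 hours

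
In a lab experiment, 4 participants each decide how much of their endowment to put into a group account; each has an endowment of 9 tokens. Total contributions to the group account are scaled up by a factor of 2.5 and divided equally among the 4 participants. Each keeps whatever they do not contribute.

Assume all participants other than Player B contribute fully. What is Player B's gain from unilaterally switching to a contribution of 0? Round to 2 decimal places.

Switching from a contribution of 9 to 0 lets Player B keep an extra 9 tokens, but lowers the group account by 9, which costs Player B their own share of that drop: 2.5/4 × 9 = 5.62.
Net gain = 9 − 5.62 = 3.38. The private return per contributed unit (0.6250) is below 1, so free-riding is indeed the best response regardless of what the others do.

3.38 tokens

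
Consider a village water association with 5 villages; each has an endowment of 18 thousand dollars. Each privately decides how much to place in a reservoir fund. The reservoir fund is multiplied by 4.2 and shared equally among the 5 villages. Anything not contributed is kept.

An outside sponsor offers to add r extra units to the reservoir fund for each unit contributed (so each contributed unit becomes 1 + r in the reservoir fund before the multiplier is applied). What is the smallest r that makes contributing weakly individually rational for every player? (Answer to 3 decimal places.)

0.190

With matching at rate r, one contributed unit becomes (1 + r) in the reservoir fund and returns 4.2 × (1 + r) / 5 to the contributor.
Setting this equal to 1: 1 + r = 5/4.2 = 1.1905.
So the minimum matching rate is r = 1.1905 − 1 = 0.190.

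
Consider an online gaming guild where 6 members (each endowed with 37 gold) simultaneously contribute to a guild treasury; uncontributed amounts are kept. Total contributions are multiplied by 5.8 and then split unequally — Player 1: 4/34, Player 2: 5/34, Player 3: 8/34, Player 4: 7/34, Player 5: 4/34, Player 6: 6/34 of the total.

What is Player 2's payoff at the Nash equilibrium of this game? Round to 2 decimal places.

For player j, contributing a unit is worthwhile iff 5.8 × (j's share) ≥ 1, i.e. iff j's share is at least 0.1724.
Player 3, Player 4 and Player 6 clear that bar, contributing 37 each; the remaining 3 contribute 0. Total contributed: 111.
Player 2 keeps 37 and receives 5.8 × 111 × 5/34 = 94.68 from the guild treasury, for a payoff of 131.68.

131.68 gold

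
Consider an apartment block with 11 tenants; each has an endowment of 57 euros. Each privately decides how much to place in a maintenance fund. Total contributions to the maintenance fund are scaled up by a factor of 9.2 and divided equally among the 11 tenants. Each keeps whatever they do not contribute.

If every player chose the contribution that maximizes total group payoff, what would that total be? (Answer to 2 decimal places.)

Each contributed unit returns 9.200 to the group as a whole (0.8364 to each of 11 players), which exceeds 1, so the social optimum is full contribution: group total = 9.200 × 627 = 5768.40.

5768.40 euros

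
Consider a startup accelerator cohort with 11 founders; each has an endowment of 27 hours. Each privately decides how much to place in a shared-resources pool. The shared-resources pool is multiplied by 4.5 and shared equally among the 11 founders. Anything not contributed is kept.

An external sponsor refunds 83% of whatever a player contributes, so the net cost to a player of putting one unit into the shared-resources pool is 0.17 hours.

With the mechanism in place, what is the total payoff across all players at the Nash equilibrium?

The effective private return per unit is now (4.5/11) / 0.17 = 2.4064 > 1, so every player's dominant strategy flips to full contribution.
At the Nash equilibrium everyone contributes 27. Group total payoff = 11 × (27 × 0.83 + 4.5 × 27) = 1583.01.

1583.01 hours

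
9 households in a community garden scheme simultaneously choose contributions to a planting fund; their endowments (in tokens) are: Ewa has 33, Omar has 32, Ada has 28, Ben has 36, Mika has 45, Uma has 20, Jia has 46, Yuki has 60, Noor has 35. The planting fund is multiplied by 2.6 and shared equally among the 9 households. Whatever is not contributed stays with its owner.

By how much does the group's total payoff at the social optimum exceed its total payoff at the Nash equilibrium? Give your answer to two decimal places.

The private return per contributed unit is 2.6/9 = 0.2889 < 1 for every player regardless of endowment, so the Nash equilibrium is zero contribution and the group total is Σ E_j = 33 + 32 + 28 + 36 + 45 + 20 + 46 + 60 + 35 = 335.
Each contributed unit returns 2.600 to the group, so the social optimum is full contribution by everyone: group total = 2.600 × 335 = 871.00.
Efficiency loss = (2.600 − 1) × 335 = 536.00.

536.00 tokens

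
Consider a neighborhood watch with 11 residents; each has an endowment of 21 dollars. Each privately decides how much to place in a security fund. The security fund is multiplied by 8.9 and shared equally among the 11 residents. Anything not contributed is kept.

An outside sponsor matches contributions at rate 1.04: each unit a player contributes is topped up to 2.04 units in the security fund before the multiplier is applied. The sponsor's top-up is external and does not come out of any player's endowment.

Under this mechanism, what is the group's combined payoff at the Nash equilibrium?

The effective private return per unit is now 8.9 × 2.04 / 11 = 1.6505 > 1, so every player's dominant strategy flips to full contribution.
At the Nash equilibrium everyone contributes 21. Group total payoff = 8.9 × 2.04 × 231 = 4194.04.

4194.04 dollars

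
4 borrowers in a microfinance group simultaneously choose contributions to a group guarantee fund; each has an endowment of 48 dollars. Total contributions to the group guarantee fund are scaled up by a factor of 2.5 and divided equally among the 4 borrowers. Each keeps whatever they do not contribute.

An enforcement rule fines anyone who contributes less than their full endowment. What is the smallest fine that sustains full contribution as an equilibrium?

Given the others contribute fully, the best deviation is to contribute 0 (any partial contribution still incurs the fine and gives up units whose private return 0.6250 is below 1).
Deviating from 48 to 0 saves 48 dollars but forfeits the deviator's share of the drop in the group guarantee fund: 2.5/4 × 48 = 30.00.
So the deviation gain is 48 − 30.00 = 18.00, and the fine must be at least 18.00 dollars to wipe it out.

18.00 dollars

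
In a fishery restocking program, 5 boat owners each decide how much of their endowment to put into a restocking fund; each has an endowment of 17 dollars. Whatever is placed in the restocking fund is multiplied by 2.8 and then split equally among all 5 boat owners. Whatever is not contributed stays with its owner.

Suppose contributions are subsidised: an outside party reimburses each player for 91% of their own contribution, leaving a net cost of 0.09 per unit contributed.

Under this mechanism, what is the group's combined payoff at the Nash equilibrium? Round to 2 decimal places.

315.35 dollars

Under the mechanism each unit contributed yields (2.8/5) / 0.09 = 6.2222 back to its contributor per unit of net cost, which exceeds 1, making full contribution the dominant choice for everyone.
At the Nash equilibrium everyone contributes 17. Group total payoff = 5 × (17 × 0.91 + 2.8 × 17) = 315.35.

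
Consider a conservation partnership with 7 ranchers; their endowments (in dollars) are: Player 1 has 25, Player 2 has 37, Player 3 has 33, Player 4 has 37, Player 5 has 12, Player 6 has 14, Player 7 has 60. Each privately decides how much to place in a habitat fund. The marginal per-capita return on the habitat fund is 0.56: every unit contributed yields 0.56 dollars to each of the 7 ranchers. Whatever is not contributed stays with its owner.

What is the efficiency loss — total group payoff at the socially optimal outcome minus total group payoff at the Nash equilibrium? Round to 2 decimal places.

636.56 dollars

The private return per contributed unit is 0.56 < 1 for everyone, so the Nash equilibrium is zero contribution and the group total is Σ E_j = 25 + 37 + 33 + 37 + 12 + 14 + 60 = 218.
Each contributed unit returns 3.920 to the group, so the social optimum is full contribution by everyone: group total = 3.920 × 218 = 854.56.
Efficiency loss = (3.920 − 1) × 218 = 636.56.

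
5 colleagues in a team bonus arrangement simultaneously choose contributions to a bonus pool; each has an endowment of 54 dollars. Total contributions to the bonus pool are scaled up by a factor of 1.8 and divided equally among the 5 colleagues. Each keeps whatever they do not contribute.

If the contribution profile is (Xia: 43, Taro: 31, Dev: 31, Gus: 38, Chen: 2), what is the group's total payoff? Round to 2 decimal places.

Total contributed: 43 + 31 + 31 + 38 + 2 = 145; total kept: 5 × 54 − 145 = 125.
The bonus pool pays out 1.8 × 145 = 261.00 in aggregate.
Group total = 125 + 261.00 = 386.00.

386.00 dollars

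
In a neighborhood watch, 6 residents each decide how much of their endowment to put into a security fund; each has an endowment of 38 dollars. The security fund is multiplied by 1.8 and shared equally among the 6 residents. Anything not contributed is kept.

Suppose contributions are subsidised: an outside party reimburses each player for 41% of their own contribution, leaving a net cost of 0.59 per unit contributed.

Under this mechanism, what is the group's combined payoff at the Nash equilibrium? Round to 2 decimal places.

With the mechanism, a contributed unit returns (1.8/6) / 0.59 = 0.5085 per unit of net cost — still below 1 — so contributing 0 remains dominant for every player.
Everyone keeps their endowment and the group total is 6 × 38 = 228.

228.00 dollars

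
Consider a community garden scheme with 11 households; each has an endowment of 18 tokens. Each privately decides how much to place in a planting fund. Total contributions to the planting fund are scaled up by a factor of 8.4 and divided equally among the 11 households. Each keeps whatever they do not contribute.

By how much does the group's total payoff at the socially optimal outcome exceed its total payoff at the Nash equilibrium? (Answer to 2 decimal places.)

Each contributed unit returns 8.4/11 = 0.7636 to its contributor — below 1 — so contributing 0 is dominant for every player. At the Nash equilibrium everyone keeps their 18, and the group total is 11 × 18 = 198.
Each contributed unit returns 8.400 to the group as a whole (0.7636 to each of 11 players), which exceeds 1, so the social optimum is full contribution: group total = 8.400 × 198 = 1663.20.
Efficiency loss = 1663.20 − 198 = 1465.20.

1465.20 tokens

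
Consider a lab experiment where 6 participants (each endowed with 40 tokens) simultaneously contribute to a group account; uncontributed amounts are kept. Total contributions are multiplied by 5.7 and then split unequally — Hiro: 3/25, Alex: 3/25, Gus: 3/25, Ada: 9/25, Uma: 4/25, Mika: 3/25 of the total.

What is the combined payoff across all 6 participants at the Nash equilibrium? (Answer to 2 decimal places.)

428.00 tokens

For player j, contributing a unit is worthwhile iff 5.7 × (j's share) ≥ 1, i.e. iff j's share is at least 0.1754.
The only share above 0.1754 is Ada's 9/25, contributing 40; the remaining 5 contribute 0. Total contributed: 40.
The group account pays out 5.7 × 40 = 228.00 in total (split across the unequal shares, but the aggregate is all that matters for the group sum).
The 5 free-riders keep 40 each, adding 200. Group total = 200 + 228.00 = 428.00.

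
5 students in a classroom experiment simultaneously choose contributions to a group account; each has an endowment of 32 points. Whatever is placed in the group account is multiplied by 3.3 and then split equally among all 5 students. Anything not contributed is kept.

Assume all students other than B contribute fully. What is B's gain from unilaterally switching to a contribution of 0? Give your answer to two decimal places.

10.88 points

Switching from a contribution of 32 to 0 lets B keep an extra 32 points, but lowers the group account by 32, which costs B their own share of that drop: 3.3/5 × 32 = 21.12.
Net gain = 32 − 21.12 = 10.88. The private return per contributed unit (0.6600) is below 1, so free-riding is indeed the best response regardless of what the others do.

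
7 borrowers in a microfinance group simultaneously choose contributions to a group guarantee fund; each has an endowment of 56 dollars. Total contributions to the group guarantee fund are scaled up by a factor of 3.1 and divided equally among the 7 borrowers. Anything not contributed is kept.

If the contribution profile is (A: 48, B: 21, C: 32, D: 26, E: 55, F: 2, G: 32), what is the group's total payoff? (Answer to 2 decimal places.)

Total contributed: 48 + 21 + 32 + 26 + 55 + 2 + 32 = 216; total kept: 7 × 56 − 216 = 176.
The group guarantee fund pays out 3.1 × 216 = 669.60 in aggregate.
Group total = 176 + 669.60 = 845.60.

845.60 dollars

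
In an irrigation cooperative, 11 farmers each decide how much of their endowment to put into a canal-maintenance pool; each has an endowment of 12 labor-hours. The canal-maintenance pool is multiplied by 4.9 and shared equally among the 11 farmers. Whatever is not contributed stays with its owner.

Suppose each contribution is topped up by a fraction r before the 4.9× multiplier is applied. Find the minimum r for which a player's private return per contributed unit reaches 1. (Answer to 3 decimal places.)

1.245

With matching at rate r, one contributed unit becomes (1 + r) in the canal-maintenance pool and returns 4.9 × (1 + r) / 11 to the contributor.
Setting this equal to 1: 1 + r = 11/4.9 = 2.2449.
So the minimum matching rate is r = 2.2449 − 1 = 1.245.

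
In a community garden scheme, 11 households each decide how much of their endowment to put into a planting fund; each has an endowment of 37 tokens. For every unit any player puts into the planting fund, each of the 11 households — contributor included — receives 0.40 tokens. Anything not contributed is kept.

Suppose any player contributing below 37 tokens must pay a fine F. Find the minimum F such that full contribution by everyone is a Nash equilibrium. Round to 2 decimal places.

22.20 tokens

Given the others contribute fully, the best deviation is to contribute 0 (any partial contribution still incurs the fine and gives up units whose private return 0.40 is below 1).
Deviating from 37 to 0 saves 37 tokens but forfeits the deviator's share of the drop in the planting fund: 0.40 × 37 = 14.80.
So the deviation gain is 37 − 14.80 = 22.20, and the fine must be at least 22.20 tokens to wipe it out.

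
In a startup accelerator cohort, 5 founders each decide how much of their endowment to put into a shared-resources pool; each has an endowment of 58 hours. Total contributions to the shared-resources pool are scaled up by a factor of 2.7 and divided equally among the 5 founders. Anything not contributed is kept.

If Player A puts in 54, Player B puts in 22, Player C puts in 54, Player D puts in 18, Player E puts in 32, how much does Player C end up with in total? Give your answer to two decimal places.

Total contributed: 54 + 22 + 54 + 18 + 32 = 180.
Each receives 2.7 × 180 / 5 = 97.20 from the shared-resources pool.
Player C keeps 58 − 54 = 4, so Player C's payoff is 4 + 97.20 = 101.20.

101.20 hours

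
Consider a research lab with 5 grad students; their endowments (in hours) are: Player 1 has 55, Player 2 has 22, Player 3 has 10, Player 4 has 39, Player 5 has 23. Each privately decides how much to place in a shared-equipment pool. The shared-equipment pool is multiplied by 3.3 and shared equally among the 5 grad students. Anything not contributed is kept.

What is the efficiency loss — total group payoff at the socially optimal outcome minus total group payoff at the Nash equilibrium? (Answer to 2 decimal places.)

The private return per contributed unit is 3.3/5 = 0.6600 < 1 for every player regardless of endowment, so the Nash equilibrium is zero contribution and the group total is Σ E_j = 55 + 22 + 10 + 39 + 23 = 149.
Each contributed unit returns 3.300 to the group, so the social optimum is full contribution by everyone: group total = 3.300 × 149 = 491.70.
Efficiency loss = (3.300 − 1) × 149 = 342.70.

342.70 hours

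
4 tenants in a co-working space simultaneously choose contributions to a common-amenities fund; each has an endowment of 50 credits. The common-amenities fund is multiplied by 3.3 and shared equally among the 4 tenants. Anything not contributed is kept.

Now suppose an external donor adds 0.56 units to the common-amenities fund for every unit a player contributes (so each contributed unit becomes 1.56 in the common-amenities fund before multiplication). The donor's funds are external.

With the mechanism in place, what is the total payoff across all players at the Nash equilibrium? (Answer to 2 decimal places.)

1029.60 credits

The effective private return per unit is now 3.3 × 1.56 / 4 = 1.2870 > 1, so every player's dominant strategy flips to full contribution.
So the Nash equilibrium is full contribution by all 4; the group earns 3.3 × 1.56 × 200 = 1029.60.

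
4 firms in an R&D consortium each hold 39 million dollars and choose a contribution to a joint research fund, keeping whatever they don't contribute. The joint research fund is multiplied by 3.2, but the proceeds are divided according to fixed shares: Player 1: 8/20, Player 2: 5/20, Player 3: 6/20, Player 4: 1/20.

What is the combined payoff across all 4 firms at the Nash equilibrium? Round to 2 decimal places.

241.80 million dollars

Each unit j contributes comes back to j as 3.2 × (j's share), so j prefers to contribute only if that share exceeds 1/3.2 = 0.3125; otherwise keeping the unit dominates.
Player 1 alone (share 8/20) is above the threshold, contributing 39; the remaining 3 contribute 0. Total contributed: 39.
The joint research fund pays out 3.2 × 39 = 124.80 in total (split across the unequal shares, but the aggregate is all that matters for the group sum).
The 3 free-riders keep 39 each, adding 117. Group total = 117 + 124.80 = 241.80.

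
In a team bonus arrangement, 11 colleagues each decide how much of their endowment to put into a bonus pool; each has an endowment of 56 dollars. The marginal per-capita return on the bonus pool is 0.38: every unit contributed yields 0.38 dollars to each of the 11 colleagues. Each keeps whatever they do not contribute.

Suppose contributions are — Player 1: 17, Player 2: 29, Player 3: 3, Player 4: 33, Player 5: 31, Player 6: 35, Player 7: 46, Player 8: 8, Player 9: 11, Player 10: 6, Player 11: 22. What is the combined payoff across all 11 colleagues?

1382.38 dollars

Total contributed: 17 + 29 + 3 + 33 + 31 + 35 + 46 + 8 + 11 + 6 + 22 = 241; total kept: 11 × 56 − 241 = 375.
The bonus pool pays out 0.38 × 11 × 241 = 1007.38 in aggregate.
Group total = 375 + 1007.38 = 1382.38.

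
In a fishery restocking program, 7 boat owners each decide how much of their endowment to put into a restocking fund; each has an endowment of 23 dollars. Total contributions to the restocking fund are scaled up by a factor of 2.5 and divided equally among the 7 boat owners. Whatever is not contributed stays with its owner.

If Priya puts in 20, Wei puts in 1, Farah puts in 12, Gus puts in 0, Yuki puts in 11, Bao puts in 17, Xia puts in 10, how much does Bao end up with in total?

Total contributed: 20 + 1 + 12 + 0 + 11 + 17 + 10 = 71.
Each receives 2.5 × 71 / 7 = 25.36 from the restocking fund.
Bao keeps 23 − 17 = 6, so Bao's payoff is 6 + 25.36 = 31.36.

31.36 dollars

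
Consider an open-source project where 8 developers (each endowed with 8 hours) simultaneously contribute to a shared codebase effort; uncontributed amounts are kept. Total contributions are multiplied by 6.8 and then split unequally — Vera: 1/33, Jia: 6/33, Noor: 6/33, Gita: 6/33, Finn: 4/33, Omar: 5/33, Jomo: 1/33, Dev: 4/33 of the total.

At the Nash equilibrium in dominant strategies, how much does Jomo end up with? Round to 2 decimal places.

14.59 hours

Player j's private return per contributed unit is 6.8 × (j's share). Contributing is weakly dominant for j when that share is at least 1/6.8 = 0.1471, and contributing 0 is dominant otherwise.
The shares above 0.1471 belong to Jia, Noor, Gita and Omar, contributing 8 each; the remaining 4 contribute 0. Total contributed: 32.
Jomo keeps 8 and receives 6.8 × 32 × 1/33 = 6.59 from the shared codebase effort, for a payoff of 14.59.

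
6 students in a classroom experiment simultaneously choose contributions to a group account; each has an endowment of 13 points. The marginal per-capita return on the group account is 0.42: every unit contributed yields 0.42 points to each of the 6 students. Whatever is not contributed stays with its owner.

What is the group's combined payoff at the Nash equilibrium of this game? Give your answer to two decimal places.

The private return per contributed unit is 0.42 < 1, so contributing 0 is dominant for every player. At the Nash equilibrium everyone keeps their 13, and the group total is 6 × 13 = 78.

78.00 points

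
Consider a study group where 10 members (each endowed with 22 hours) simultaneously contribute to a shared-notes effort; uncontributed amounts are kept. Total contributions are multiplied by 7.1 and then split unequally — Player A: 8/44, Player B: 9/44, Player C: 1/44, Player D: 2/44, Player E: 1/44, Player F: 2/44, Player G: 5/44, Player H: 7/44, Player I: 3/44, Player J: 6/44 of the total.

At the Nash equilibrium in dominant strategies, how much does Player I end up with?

For player j, contributing a unit is worthwhile iff 7.1 × (j's share) ≥ 1, i.e. iff j's share is at least 0.1408.
The shares above 0.1408 belong to Player A, Player B and Player H, contributing 22 each; the remaining 7 contribute 0. Total contributed: 66.
Player I keeps 22 and receives 7.1 × 66 × 3/44 = 31.95 from the shared-notes effort, for a payoff of 53.95.

53.95 hours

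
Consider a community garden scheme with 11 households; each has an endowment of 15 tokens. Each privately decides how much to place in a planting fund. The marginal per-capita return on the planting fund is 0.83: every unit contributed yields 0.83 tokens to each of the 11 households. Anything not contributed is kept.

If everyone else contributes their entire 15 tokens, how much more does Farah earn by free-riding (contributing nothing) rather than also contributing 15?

Switching from a contribution of 15 to 0 lets Farah keep an extra 15 tokens, but lowers the planting fund by 15, which costs Farah their own share of that drop: 0.83 × 15 = 12.45.
Net gain = 15 − 12.45 = 2.55. The private return per contributed unit (0.83) is below 1, so free-riding is indeed the best response regardless of what the others do.

2.55 tokens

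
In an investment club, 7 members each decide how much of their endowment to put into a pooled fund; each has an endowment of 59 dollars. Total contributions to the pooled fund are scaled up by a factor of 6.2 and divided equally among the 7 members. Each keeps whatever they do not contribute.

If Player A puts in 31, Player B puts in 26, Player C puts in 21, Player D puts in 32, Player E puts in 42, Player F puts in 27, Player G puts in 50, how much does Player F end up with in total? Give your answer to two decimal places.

234.83 dollars

Total contributed: 31 + 26 + 21 + 32 + 42 + 27 + 50 = 229.
Each receives 6.2 × 229 / 7 = 202.83 from the pooled fund.
Player F keeps 59 − 27 = 32, so Player F's payoff is 32 + 202.83 = 234.83.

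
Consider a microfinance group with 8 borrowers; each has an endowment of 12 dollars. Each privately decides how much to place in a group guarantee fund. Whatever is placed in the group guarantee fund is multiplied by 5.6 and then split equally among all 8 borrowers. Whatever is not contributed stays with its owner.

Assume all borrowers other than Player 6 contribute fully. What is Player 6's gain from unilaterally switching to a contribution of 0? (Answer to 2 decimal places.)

3.60 dollars

Switching from a contribution of 12 to 0 lets Player 6 keep an extra 12 dollars, but lowers the group guarantee fund by 12, which costs Player 6 their own share of that drop: 5.6/8 × 12 = 8.40.
Net gain = 12 − 8.40 = 3.60. The private return per contributed unit (0.7000) is below 1, so free-riding is indeed the best response regardless of what the others do.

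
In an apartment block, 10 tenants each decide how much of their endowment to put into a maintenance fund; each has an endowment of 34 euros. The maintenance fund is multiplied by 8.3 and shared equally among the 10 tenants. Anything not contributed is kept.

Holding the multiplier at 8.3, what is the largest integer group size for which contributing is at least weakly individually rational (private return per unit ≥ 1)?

Private return per unit is 8.3/(group size), which is ≥ 1 whenever the group size is ≤ 8.3.
The largest such integer is 8.

8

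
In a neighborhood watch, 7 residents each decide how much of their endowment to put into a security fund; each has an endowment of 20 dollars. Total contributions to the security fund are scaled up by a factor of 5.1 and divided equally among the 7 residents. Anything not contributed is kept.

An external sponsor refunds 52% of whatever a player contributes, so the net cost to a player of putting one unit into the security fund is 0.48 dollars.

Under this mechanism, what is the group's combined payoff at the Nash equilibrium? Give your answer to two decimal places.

786.80 dollars

The effective private return per unit is now (5.1/7) / 0.48 = 1.5179 > 1, so every player's dominant strategy flips to full contribution.
At the Nash equilibrium everyone contributes 20. Group total payoff = 7 × (20 × 0.52 + 5.1 × 20) = 786.80.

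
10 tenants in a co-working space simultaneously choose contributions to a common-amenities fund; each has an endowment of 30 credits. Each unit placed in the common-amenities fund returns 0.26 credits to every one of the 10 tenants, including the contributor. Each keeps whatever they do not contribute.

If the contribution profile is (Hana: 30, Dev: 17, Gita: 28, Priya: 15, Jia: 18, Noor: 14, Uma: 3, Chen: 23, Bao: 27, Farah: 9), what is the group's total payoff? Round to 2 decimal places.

Total contributed: 30 + 17 + 28 + 15 + 18 + 14 + 3 + 23 + 27 + 9 = 184; total kept: 10 × 30 − 184 = 116.
The common-amenities fund pays out 0.26 × 10 × 184 = 478.40 in aggregate.
Group total = 116 + 478.40 = 594.40.

594.40 credits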